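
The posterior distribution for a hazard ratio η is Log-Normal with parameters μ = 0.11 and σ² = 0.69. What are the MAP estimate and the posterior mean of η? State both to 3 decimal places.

Mode = exp(μ − σ²) = exp(-0.58) = 0.560.
Mean = exp(μ + σ²/2) = exp(0.455) = 1.576.
Mean > mode: the posterior has a right tail.

MAP: 0.560. Posterior mean: 1.576.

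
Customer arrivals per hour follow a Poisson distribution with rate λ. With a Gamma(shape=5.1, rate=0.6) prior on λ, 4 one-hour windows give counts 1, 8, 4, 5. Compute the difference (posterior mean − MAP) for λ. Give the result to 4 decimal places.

Σ counts = 18. Posterior: Gamma(shape = 5.1+18 = 23.1, rate = 0.6+4 = 4.6).
Mode = (α−1)/β = 22.1/4.6 = 4.8043.
Mean = α/β = 23.1/4.6 = 5.0217.
Difference = 5.0217 − 4.8043 = 0.2174.

0.2174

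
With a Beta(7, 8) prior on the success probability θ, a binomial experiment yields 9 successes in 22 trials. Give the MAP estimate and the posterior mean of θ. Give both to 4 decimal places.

Posterior: Beta(7+9, 8+13) = Beta(16, 21).
Mode = (16−1)/(16+21−2) = 15/35 = 0.4286.
Mean = 16/(16+21) = 16/37 = 0.4324.

MAP = 0.4286; posterior mean = 0.4324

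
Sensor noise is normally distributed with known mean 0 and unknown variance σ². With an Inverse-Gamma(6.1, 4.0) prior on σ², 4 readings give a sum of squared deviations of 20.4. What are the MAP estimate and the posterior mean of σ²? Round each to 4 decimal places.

Posterior: Inverse-Gamma(shape = 6.1+4/2 = 8.1, scale = 4.0+20.4/2 = 14.2).
Mode = β/(α+1) = 14.2/9.1 = 1.5604.
Mean = β/(α−1) = 14.2/7.1 = 2.0000.

MAP estimate = 1.5604, posterior mean = 2.0000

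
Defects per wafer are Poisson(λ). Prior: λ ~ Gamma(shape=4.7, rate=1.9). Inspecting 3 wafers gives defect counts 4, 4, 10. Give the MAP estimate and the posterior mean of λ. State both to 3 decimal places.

Σ counts = 18. Posterior: Gamma(shape = 4.7+18 = 22.7, rate = 1.9+3 = 4.9).
Mode = (α−1)/β = 21.7/4.9 = 4.429.
Mean = α/β = 22.7/4.9 = 4.633.

MAP: 4.429. Posterior mean: 4.633.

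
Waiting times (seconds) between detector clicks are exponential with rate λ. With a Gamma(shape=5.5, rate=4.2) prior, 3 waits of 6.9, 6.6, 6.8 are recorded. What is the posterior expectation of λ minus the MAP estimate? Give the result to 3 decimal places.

0.041

Σ times = 20.3. Posterior: Gamma(shape = 5.5+3 = 8.5, rate = 4.2+20.3 = 24.5).
Mode = (α−1)/β = 7.5/24.5 = 0.306.
Mean = α/β = 8.5/24.5 = 0.347.
Difference = 0.347 − 0.306 = 0.041.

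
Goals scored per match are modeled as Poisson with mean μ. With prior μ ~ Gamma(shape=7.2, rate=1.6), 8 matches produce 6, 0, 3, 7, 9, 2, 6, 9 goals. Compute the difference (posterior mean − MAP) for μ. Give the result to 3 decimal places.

Σ counts = 42. Posterior: Gamma(shape = 7.2+42 = 49.2, rate = 1.6+8 = 9.6).
Mode = (α−1)/β = 48.2/9.6 = 5.021.
Mean = α/β = 49.2/9.6 = 5.125.
Difference = 5.125 − 5.021 = 0.104.

0.104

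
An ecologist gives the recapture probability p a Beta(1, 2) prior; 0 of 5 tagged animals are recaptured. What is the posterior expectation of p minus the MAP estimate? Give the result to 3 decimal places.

0.125

Posterior: Beta(1+0, 2+5) = Beta(1, 7).
Since α = 1 ≤ 1 and β > 1, the Beta density is monotone decreasing on [0,1]; the mode is at 0.
Mean = 1/(1+7) = 0.125.
Difference = 0.125 − 0.000 = 0.125.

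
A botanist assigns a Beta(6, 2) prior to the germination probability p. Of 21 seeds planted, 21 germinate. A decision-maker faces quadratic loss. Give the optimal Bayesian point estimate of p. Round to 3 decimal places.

Posterior: Beta(6+21, 2+0) = Beta(27, 2).
Mode = (27−1)/(27+2−2) = 26/27 = 0.963.
Mean = 27/(27+2) = 27/29 = 0.931.
Quadratic loss ⇒ the optimal estimator is the posterior mean.

0.931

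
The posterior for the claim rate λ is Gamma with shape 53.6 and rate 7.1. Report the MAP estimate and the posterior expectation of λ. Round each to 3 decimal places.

λ_MAP = 7.408, E[λ|data] = 7.549

Mode = (α−1)/β = 52.6/7.1 = 7.408.
Mean = α/β = 53.6/7.1 = 7.549.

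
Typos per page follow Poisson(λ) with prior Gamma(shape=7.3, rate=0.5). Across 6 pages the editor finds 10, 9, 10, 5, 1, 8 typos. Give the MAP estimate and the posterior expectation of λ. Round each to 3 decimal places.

Σ counts = 43. Posterior: Gamma(shape = 7.3+43 = 50.3, rate = 0.5+6 = 6.5).
Mode = (α−1)/β = 49.3/6.5 = 7.585.
Mean = α/β = 50.3/6.5 = 7.738.

λ_MAP = 7.585, E[λ|data] = 7.738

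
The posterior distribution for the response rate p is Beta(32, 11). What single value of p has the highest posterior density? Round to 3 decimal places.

Mode = (32−1)/(32+11−2) = 31/41 = 0.756.
Mean = 32/(32+11) = 32/43 = 0.744.
This is the posterior mode — the MAP estimate.

0.756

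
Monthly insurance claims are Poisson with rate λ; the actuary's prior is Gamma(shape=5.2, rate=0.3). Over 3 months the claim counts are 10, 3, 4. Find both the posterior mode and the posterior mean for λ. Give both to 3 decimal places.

MAP = 6.424, posterior mean = 6.727

Σ counts = 17. Posterior: Gamma(shape = 5.2+17 = 22.2, rate = 0.3+3 = 3.3).
Mode = (α−1)/β = 21.2/3.3 = 6.424.
Mean = α/β = 22.2/3.3 = 6.727.
The mean is pulled above the mode by the posterior's right skew.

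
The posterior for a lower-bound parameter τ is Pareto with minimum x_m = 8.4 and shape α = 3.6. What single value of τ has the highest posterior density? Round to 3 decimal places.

The Pareto density is strictly decreasing on [x_m, ∞), so the mode is x_m = 8.400.
Mean = α·x_m/(α−1) = 3.6·8.4/2.6 = 11.631.
This is the posterior mode — the MAP estimate.

8.400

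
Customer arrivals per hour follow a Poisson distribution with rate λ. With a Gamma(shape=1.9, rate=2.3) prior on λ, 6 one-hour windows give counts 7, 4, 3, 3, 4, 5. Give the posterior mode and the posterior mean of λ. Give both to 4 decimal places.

Σ counts = 26. Posterior: Gamma(shape = 1.9+26 = 27.9, rate = 2.3+6 = 8.3).
Mode = (α−1)/β = 26.9/8.3 = 3.2410.
Mean = α/β = 27.9/8.3 = 3.3614.
Mean > mode: the posterior has a right tail.

MAP = 3.2410, posterior mean = 3.3614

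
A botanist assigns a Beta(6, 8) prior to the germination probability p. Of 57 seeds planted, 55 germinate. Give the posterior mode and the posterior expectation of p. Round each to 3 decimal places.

MAP = 0.870; posterior mean = 0.859

Posterior: Beta(6+55, 8+2) = Beta(61, 10).
Mode = (61−1)/(61+10−2) = 60/69 = 0.870.
Mean = 61/(61+10) = 61/71 = 0.859.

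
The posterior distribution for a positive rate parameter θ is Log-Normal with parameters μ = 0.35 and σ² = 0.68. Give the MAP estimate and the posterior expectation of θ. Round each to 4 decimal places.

θ_MAP = 0.7189, E[θ|data] = 1.9937

Mode = exp(μ − σ²) = exp(-0.33) = 0.7189.
Mean = exp(μ + σ²/2) = exp(0.690) = 1.9937.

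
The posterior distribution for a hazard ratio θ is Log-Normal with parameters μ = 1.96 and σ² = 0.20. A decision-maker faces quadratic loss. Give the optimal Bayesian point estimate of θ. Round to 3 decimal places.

Mode = exp(μ − σ²) = exp(1.76) = 5.812.
Mean = exp(μ + σ²/2) = exp(2.060) = 7.846.
Quadratic loss ⇒ the optimal estimator is the posterior mean.

7.846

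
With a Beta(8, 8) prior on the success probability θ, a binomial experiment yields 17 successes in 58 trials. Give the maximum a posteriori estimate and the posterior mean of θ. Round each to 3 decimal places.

MAP = 0.333, posterior mean = 0.338

Posterior: Beta(8+17, 8+41) = Beta(25, 49).
Mode = (25−1)/(25+49−2) = 24/72 = 0.333.
Mean = 25/(25+49) = 25/74 = 0.338.
Right-skewed posterior ⇒ mode < mean.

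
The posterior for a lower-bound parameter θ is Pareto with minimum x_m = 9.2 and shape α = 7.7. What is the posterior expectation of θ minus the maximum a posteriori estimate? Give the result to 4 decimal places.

The Pareto density is strictly decreasing on [x_m, ∞), so the mode is x_m = 9.2000.
Mean = α·x_m/(α−1) = 7.7·9.2/6.7 = 10.5731.
Difference = 10.5731 − 9.2000 = 1.3731.

1.3731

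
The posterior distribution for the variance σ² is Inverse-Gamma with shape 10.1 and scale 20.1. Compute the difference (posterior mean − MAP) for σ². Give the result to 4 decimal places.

0.3980

Mode = β/(α+1) = 20.1/11.1 = 1.8108.
Mean = β/(α−1) = 20.1/9.1 = 2.2088.
Difference = 2.2088 − 1.8108 = 0.3980.
Right-skewed posterior ⇒ mode < mean.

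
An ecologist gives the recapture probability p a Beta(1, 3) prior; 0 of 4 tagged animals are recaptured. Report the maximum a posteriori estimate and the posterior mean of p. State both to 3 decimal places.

p_MAP = 0.000, E[p|data] = 0.125

Posterior: Beta(1+0, 3+4) = Beta(1, 7).
Since α = 1 ≤ 1 and β > 1, the Beta density is monotone decreasing on [0,1]; the mode is at 0.
Mean = 1/(1+7) = 0.125.
The posterior is right-skewed, so the mean exceeds the mode.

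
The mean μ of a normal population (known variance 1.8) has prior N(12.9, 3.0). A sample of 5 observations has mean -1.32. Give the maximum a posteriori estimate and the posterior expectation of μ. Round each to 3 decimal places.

Posterior for μ is Normal. Precision-weighted mean: (1/3.0·12.9 + 5/1.8·-1.32) / (1/3.0 + 5/1.8) = 0.204.
A Normal posterior is symmetric, so mode = mean.

μ_MAP = 0.204, E[μ|data] = 0.204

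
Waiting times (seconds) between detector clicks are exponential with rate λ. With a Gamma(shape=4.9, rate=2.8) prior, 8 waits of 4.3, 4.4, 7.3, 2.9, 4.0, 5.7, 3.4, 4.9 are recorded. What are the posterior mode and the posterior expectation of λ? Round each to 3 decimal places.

posterior mode = 0.300, posterior expectation = 0.325

Σ times = 36.9. Posterior: Gamma(shape = 4.9+8 = 12.9, rate = 2.8+36.9 = 39.7).
Mode = (α−1)/β = 11.9/39.7 = 0.300.
Mean = α/β = 12.9/39.7 = 0.325.
The mean is pulled above the mode by the posterior's right skew.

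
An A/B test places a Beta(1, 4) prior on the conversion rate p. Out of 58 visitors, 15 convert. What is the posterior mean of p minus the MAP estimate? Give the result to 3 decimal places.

Posterior: Beta(1+15, 4+43) = Beta(16, 47).
Mode = (16−1)/(16+47−2) = 15/61 = 0.246.
Mean = 16/(16+47) = 16/63 = 0.254.
Difference = 0.254 − 0.246 = 0.008.

0.008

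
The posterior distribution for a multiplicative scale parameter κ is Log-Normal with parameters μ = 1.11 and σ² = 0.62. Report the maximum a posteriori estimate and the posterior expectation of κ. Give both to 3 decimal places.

Mode = exp(μ − σ²) = exp(0.49) = 1.632.
Mean = exp(μ + σ²/2) = exp(1.420) = 4.137.
Right-skewed posterior ⇒ mode < mean.

κ_MAP = 1.632, E[κ|data] = 4.137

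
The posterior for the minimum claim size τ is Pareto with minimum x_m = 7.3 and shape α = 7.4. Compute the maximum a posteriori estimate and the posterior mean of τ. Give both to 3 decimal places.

maximum a posteriori estimate = 7.300, posterior mean = 8.441

The Pareto density is strictly decreasing on [x_m, ∞), so the mode is x_m = 7.300.
Mean = α·x_m/(α−1) = 7.4·7.3/6.4 = 8.441.
Right-skewed posterior ⇒ mode < mean.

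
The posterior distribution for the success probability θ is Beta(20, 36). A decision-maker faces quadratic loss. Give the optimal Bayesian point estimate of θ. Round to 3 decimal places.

0.357

Mode = (20−1)/(20+36−2) = 19/54 = 0.352.
Mean = 20/(20+36) = 20/56 = 0.357.
Quadratic loss ⇒ the optimal estimator is the posterior mean.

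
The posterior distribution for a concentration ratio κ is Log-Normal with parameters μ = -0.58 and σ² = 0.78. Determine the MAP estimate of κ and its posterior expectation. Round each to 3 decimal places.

MAP estimate = 0.257, posterior expectation = 0.827

Mode = exp(μ − σ²) = exp(-1.36) = 0.257.
Mean = exp(μ + σ²/2) = exp(-0.190) = 0.827.
The posterior is right-skewed, so the mean exceeds the mode.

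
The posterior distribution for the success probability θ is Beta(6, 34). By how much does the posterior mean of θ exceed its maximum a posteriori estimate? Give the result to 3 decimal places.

0.018

Mode = (6−1)/(6+34−2) = 5/38 = 0.132.
Mean = 6/(6+34) = 6/40 = 0.150.
Difference = 0.150 − 0.132 = 0.018.
Mean > mode: the posterior has a right tail.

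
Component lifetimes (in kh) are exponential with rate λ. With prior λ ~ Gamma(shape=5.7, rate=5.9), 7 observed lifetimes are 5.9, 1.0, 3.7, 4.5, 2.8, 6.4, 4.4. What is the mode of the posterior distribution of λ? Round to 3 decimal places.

Σ times = 28.7. Posterior: Gamma(shape = 5.7+7 = 12.7, rate = 5.9+28.7 = 34.6).
Mode = (α−1)/β = 11.7/34.6 = 0.338.
Mean = α/β = 12.7/34.6 = 0.367.
This is the posterior mode — the MAP estimate.

0.338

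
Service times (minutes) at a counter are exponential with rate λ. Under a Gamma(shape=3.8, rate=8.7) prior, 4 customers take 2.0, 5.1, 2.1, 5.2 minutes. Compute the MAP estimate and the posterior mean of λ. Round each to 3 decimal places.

MAP = 0.294, posterior mean = 0.338

Σ times = 14.4. Posterior: Gamma(shape = 3.8+4 = 7.8, rate = 8.7+14.4 = 23.1).
Mode = (α−1)/β = 6.8/23.1 = 0.294.
Mean = α/β = 7.8/23.1 = 0.338.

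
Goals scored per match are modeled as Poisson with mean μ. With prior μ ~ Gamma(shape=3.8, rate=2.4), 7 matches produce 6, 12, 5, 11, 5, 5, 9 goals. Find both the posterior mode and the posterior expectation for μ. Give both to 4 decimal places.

Σ counts = 53. Posterior: Gamma(shape = 3.8+53 = 56.8, rate = 2.4+7 = 9.4).
Mode = (α−1)/β = 55.8/9.4 = 5.9362.
Mean = α/β = 56.8/9.4 = 6.0426.

μ_MAP = 5.9362, E[μ|data] = 6.0426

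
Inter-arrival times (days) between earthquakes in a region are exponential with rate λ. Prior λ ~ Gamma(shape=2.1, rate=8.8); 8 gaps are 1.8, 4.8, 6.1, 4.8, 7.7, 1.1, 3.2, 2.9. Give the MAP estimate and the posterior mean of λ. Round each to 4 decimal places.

MAP = 0.2209; posterior mean = 0.2451

Σ times = 32.4. Posterior: Gamma(shape = 2.1+8 = 10.1, rate = 8.8+32.4 = 41.2).
Mode = (α−1)/β = 9.1/41.2 = 0.2209.
Mean = α/β = 10.1/41.2 = 0.2451.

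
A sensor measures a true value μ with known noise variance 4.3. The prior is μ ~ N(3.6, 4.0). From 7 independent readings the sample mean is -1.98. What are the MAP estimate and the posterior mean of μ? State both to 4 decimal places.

Posterior for μ is Normal. Precision-weighted mean: (1/4.0·3.6 + 7/4.3·-1.98) / (1/4.0 + 7/4.3) = -1.2372.
A Normal posterior is symmetric, so mode = mean.

MAP: -1.2372. Posterior mean: -1.2372.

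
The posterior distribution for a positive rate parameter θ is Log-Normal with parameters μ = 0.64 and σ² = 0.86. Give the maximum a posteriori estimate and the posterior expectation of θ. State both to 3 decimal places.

Mode = exp(μ − σ²) = exp(-0.22) = 0.803.
Mean = exp(μ + σ²/2) = exp(1.070) = 2.915.

MAP = 0.803; posterior mean = 2.915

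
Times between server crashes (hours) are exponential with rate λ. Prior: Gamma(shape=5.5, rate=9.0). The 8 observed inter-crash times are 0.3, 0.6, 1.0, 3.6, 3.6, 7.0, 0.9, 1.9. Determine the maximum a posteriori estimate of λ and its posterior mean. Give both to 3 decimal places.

Σ times = 18.9. Posterior: Gamma(shape = 5.5+8 = 13.5, rate = 9.0+18.9 = 27.9).
Mode = (α−1)/β = 12.5/27.9 = 0.448.
Mean = α/β = 13.5/27.9 = 0.484.

MAP = 0.448; posterior mean = 0.484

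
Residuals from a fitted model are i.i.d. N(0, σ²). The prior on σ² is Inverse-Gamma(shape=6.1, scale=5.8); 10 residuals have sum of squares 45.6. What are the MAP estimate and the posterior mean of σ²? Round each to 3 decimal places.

σ²_MAP = 2.364, E[σ²|data] = 2.832

Posterior: Inverse-Gamma(shape = 6.1+10/2 = 11.1, scale = 5.8+45.6/2 = 28.6).
Mode = β/(α+1) = 28.6/12.1 = 2.364.
Mean = β/(α−1) = 28.6/10.1 = 2.832.
The posterior is right-skewed, so the mean exceeds the mode.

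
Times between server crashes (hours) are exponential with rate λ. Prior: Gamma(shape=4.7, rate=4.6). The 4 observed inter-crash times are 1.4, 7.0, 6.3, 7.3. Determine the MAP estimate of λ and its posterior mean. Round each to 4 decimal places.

MAP = 0.2895, posterior mean = 0.3271

Σ times = 22.0. Posterior: Gamma(shape = 4.7+4 = 8.7, rate = 4.6+22.0 = 26.6).
Mode = (α−1)/β = 7.7/26.6 = 0.2895.
Mean = α/β = 8.7/26.6 = 0.3271.
Right-skewed posterior ⇒ mode < mean.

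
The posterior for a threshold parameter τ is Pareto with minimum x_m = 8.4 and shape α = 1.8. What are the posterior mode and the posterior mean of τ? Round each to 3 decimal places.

MAP = 8.400; posterior mean = 18.900

The Pareto density is strictly decreasing on [x_m, ∞), so the mode is x_m = 8.400.
Mean = α·x_m/(α−1) = 1.8·8.4/0.8 = 18.900.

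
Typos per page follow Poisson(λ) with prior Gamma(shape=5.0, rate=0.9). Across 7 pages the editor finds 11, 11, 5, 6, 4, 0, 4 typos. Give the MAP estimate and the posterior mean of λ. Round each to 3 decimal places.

Σ counts = 41. Posterior: Gamma(shape = 5.0+41 = 46.0, rate = 0.9+7 = 7.9).
Mode = (α−1)/β = 45.0/7.9 = 5.696.
Mean = α/β = 46.0/7.9 = 5.823.
Right-skewed posterior ⇒ mode < mean.

λ_MAP = 5.696, E[λ|data] = 5.823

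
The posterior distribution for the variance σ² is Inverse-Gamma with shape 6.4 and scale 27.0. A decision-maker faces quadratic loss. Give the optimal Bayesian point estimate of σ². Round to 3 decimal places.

5.000

Mode = β/(α+1) = 27.0/7.4 = 3.649.
Mean = β/(α−1) = 27.0/5.4 = 5.000.
Quadratic loss ⇒ the optimal estimator is the posterior mean.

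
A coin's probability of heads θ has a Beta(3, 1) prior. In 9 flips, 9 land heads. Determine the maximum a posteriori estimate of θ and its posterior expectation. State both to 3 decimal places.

Posterior: Beta(3+9, 1+0) = Beta(12, 1).
Since β = 1 ≤ 1 and α > 1, the Beta density is monotone increasing on [0,1]; the mode is at 1.
Mean = 12/(12+1) = 0.923.
The posterior is left-skewed, so the mode exceeds the mean.

θ_MAP = 1.000, E[θ|data] = 0.923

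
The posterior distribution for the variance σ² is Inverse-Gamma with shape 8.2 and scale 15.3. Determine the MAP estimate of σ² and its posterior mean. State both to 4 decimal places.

Mode = β/(α+1) = 15.3/9.2 = 1.6630.
Mean = β/(α−1) = 15.3/7.2 = 2.1250.

σ²_MAP = 1.6630, E[σ²|data] = 2.1250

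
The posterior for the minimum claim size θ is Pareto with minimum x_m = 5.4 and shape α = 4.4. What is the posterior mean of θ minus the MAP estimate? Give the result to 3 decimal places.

The Pareto density is strictly decreasing on [x_m, ∞), so the mode is x_m = 5.400.
Mean = α·x_m/(α−1) = 4.4·5.4/3.4 = 6.988.
Difference = 6.988 − 5.400 = 1.588.
The posterior is right-skewed, so the mean exceeds the mode.

1.588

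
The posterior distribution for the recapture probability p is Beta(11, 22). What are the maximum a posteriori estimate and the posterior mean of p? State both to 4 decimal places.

MAP: 0.3226. Posterior mean: 0.3333.

Mode = (11−1)/(11+22−2) = 10/31 = 0.3226.
Mean = 11/(11+22) = 11/33 = 0.3333.
Right-skewed posterior ⇒ mode < mean.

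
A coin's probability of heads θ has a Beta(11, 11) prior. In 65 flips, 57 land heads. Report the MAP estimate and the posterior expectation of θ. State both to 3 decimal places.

MAP estimate = 0.788, posterior expectation = 0.782

Posterior: Beta(11+57, 11+8) = Beta(68, 19).
Mode = (68−1)/(68+19−2) = 67/85 = 0.788.
Mean = 68/(68+19) = 68/87 = 0.782.
Left-skewed posterior ⇒ mean < mode.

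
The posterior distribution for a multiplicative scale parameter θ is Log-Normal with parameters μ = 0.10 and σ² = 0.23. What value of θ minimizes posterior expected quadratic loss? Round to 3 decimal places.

Mode = exp(μ − σ²) = exp(-0.13) = 0.878.
Mean = exp(μ + σ²/2) = exp(0.215) = 1.240.
Quadratic loss ⇒ the optimal estimator is the posterior mean.

1.240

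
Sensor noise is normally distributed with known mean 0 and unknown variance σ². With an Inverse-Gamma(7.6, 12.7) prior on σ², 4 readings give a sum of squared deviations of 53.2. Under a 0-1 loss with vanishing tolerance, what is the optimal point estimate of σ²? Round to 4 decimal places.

3.7075

Posterior: Inverse-Gamma(shape = 7.6+4/2 = 9.6, scale = 12.7+53.2/2 = 39.3).
Mode = β/(α+1) = 39.3/10.6 = 3.7075.
Mean = β/(α−1) = 39.3/8.6 = 4.5698.
This is the posterior mode — the MAP estimate.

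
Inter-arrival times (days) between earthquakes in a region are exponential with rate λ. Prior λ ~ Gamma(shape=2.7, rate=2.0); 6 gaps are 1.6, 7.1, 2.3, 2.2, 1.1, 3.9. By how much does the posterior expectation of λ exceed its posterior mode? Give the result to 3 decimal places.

0.050

Σ times = 18.2. Posterior: Gamma(shape = 2.7+6 = 8.7, rate = 2.0+18.2 = 20.2).
Mode = (α−1)/β = 7.7/20.2 = 0.381.
Mean = α/β = 8.7/20.2 = 0.431.
Difference = 0.431 − 0.381 = 0.050.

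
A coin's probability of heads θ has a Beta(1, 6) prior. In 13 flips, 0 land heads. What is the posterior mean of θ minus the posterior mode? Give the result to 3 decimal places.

0.050

Posterior: Beta(1+0, 6+13) = Beta(1, 19).
Since α = 1 ≤ 1 and β > 1, the Beta density is monotone decreasing on [0,1]; the mode is at 0.
Mean = 1/(1+19) = 0.050.
Difference = 0.050 − 0.000 = 0.050.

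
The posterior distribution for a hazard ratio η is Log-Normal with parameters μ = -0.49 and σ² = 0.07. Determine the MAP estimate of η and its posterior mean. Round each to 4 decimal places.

Mode = exp(μ − σ²) = exp(-0.56) = 0.5712.
Mean = exp(μ + σ²/2) = exp(-0.455) = 0.6344.

MAP = 0.5712, posterior mean = 0.6344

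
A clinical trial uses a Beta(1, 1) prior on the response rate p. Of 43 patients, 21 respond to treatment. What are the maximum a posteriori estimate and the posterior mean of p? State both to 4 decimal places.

Posterior: Beta(1+21, 1+22) = Beta(22, 23).
Mode = (22−1)/(22+23−2) = 21/43 = 0.4884.
With a flat prior the MAP equals the MLE, 21/43.
Mean = 22/(22+23) = 22/45 = 0.4889.
Mean > mode: the posterior has a right tail.

maximum a posteriori estimate = 0.4884, posterior mean = 0.4889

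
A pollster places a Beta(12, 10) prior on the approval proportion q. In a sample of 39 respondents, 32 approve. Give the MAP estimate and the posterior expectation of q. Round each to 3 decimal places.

MAP estimate = 0.729, posterior expectation = 0.721

Posterior: Beta(12+32, 10+7) = Beta(44, 17).
Mode = (44−1)/(44+17−2) = 43/59 = 0.729.
Mean = 44/(44+17) = 44/61 = 0.721.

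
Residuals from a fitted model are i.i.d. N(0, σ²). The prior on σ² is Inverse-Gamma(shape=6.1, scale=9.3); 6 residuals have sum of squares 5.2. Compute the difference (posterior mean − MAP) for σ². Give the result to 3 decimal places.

Posterior: Inverse-Gamma(shape = 6.1+6/2 = 9.1, scale = 9.3+5.2/2 = 11.9).
Mode = β/(α+1) = 11.9/10.1 = 1.178.
Mean = β/(α−1) = 11.9/8.1 = 1.469.
Difference = 1.469 − 1.178 = 0.291.

0.291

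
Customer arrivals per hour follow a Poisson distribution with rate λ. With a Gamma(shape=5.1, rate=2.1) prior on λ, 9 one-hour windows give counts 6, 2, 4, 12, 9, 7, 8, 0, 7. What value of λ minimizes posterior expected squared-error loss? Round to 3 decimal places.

Σ counts = 55. Posterior: Gamma(shape = 5.1+55 = 60.1, rate = 2.1+9 = 11.1).
Mode = (α−1)/β = 59.1/11.1 = 5.324.
Mean = α/β = 60.1/11.1 = 5.414.
Squared-error loss ⇒ the optimal estimator is the posterior mean.

5.414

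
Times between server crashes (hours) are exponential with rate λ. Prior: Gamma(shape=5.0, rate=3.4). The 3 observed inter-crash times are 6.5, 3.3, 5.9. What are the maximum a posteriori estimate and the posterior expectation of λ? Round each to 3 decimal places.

Σ times = 15.7. Posterior: Gamma(shape = 5.0+3 = 8.0, rate = 3.4+15.7 = 19.1).
Mode = (α−1)/β = 7.0/19.1 = 0.366.
Mean = α/β = 8.0/19.1 = 0.419.
The mean is pulled above the mode by the posterior's right skew.

MAP = 0.366, posterior mean = 0.419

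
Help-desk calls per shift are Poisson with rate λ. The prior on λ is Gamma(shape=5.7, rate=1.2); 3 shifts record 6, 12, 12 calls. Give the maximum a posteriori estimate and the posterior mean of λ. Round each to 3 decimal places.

Σ counts = 30. Posterior: Gamma(shape = 5.7+30 = 35.7, rate = 1.2+3 = 4.2).
Mode = (α−1)/β = 34.7/4.2 = 8.262.
Mean = α/β = 35.7/4.2 = 8.500.
Right-skewed posterior ⇒ mode < mean.

MAP = 8.262; posterior mean = 8.500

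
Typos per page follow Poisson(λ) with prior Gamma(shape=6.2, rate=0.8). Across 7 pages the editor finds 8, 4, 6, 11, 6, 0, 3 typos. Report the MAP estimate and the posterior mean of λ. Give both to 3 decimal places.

Σ counts = 38. Posterior: Gamma(shape = 6.2+38 = 44.2, rate = 0.8+7 = 7.8).
Mode = (α−1)/β = 43.2/7.8 = 5.538.
Mean = α/β = 44.2/7.8 = 5.667.
Right-skewed posterior ⇒ mode < mean.

MAP estimate = 5.538, posterior mean = 5.667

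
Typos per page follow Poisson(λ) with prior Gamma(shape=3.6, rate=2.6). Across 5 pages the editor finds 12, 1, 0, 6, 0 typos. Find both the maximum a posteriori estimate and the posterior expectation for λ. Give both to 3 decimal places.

Σ counts = 19. Posterior: Gamma(shape = 3.6+19 = 22.6, rate = 2.6+5 = 7.6).
Mode = (α−1)/β = 21.6/7.6 = 2.842.
Mean = α/β = 22.6/7.6 = 2.974.
Mean > mode: the posterior has a right tail.

maximum a posteriori estimate = 2.842, posterior expectation = 2.974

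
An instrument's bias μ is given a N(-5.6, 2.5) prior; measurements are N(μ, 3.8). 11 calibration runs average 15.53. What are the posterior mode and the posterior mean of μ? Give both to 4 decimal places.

MAP: 12.9647. Posterior mean: 12.9647.

Posterior for μ is Normal. Precision-weighted mean: (1/2.5·-5.6 + 11/3.8·15.53) / (1/2.5 + 11/3.8) = 12.9647.
A Normal posterior is symmetric, so mode = mean.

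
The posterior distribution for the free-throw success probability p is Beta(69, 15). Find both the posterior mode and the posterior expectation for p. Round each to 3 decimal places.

Mode = (69−1)/(69+15−2) = 68/82 = 0.829.
Mean = 69/(69+15) = 69/84 = 0.821.

MAP = 0.829, posterior mean = 0.821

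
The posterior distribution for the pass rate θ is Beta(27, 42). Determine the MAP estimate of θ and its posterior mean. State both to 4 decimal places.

Mode = (27−1)/(27+42−2) = 26/67 = 0.3881.
Mean = 27/(27+42) = 27/69 = 0.3913.
Right-skewed posterior ⇒ mode < mean.

MAP: 0.3881. Posterior mean: 0.3913.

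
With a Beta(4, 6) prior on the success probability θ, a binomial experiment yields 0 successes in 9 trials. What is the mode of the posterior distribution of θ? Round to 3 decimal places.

Posterior: Beta(4+0, 6+9) = Beta(4, 15).
Mode = (4−1)/(4+15−2) = 3/17 = 0.176.
Mean = 4/(4+15) = 4/19 = 0.211.
This is the posterior mode — the MAP estimate.

0.176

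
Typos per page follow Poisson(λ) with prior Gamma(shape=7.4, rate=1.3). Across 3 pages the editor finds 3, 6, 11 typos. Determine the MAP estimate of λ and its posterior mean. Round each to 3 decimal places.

MAP = 6.140; posterior mean = 6.372

Σ counts = 20. Posterior: Gamma(shape = 7.4+20 = 27.4, rate = 1.3+3 = 4.3).
Mode = (α−1)/β = 26.4/4.3 = 6.140.
Mean = α/β = 27.4/4.3 = 6.372.
The posterior is right-skewed, so the mean exceeds the mode.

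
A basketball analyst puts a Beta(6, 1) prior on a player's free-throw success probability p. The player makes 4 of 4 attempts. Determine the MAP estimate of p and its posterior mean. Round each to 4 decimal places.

MAP = 1.0000, posterior mean = 0.9091

Posterior: Beta(6+4, 1+0) = Beta(10, 1).
Since β = 1 ≤ 1 and α > 1, the Beta density is monotone increasing on [0,1]; the mode is at 1.
Mean = 10/(10+1) = 0.9091.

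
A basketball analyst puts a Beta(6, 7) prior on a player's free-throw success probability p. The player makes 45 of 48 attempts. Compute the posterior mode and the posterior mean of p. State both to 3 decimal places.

Posterior: Beta(6+45, 7+3) = Beta(51, 10).
Mode = (51−1)/(51+10−2) = 50/59 = 0.847.
Mean = 51/(51+10) = 51/61 = 0.836.

p_MAP = 0.847, E[p|data] = 0.836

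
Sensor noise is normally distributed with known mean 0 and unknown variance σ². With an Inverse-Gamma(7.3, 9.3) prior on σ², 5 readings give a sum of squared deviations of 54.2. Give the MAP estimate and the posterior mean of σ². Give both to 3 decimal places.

Posterior: Inverse-Gamma(shape = 7.3+5/2 = 9.8, scale = 9.3+54.2/2 = 36.4).
Mode = β/(α+1) = 36.4/10.8 = 3.370.
Mean = β/(α−1) = 36.4/8.8 = 4.136.

MAP = 3.370; posterior mean = 4.136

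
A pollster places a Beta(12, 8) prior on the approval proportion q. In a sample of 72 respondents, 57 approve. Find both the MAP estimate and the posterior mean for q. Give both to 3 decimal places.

Posterior: Beta(12+57, 8+15) = Beta(69, 23).
Mode = (69−1)/(69+23−2) = 68/90 = 0.756.
Mean = 69/(69+23) = 69/92 = 0.750.
The posterior is left-skewed, so the mode exceeds the mean.

MAP estimate = 0.756, posterior mean = 0.750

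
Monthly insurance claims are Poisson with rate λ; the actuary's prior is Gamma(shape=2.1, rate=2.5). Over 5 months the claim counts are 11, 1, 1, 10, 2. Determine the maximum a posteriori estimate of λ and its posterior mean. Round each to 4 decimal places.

MAP = 3.4800; posterior mean = 3.6133

Σ counts = 25. Posterior: Gamma(shape = 2.1+25 = 27.1, rate = 2.5+5 = 7.5).
Mode = (α−1)/β = 26.1/7.5 = 3.4800.
Mean = α/β = 27.1/7.5 = 3.6133.
Right-skewed posterior ⇒ mode < mean.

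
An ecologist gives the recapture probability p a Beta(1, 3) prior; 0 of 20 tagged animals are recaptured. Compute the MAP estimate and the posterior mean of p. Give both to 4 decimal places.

Posterior: Beta(1+0, 3+20) = Beta(1, 23).
Since α = 1 ≤ 1 and β > 1, the Beta density is monotone decreasing on [0,1]; the mode is at 0.
Mean = 1/(1+23) = 0.0417.

MAP = 0.0000; posterior mean = 0.0417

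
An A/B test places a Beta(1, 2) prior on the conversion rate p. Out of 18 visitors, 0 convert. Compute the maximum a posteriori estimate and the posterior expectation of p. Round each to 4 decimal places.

Posterior: Beta(1+0, 2+18) = Beta(1, 20).
Since α = 1 ≤ 1 and β > 1, the Beta density is monotone decreasing on [0,1]; the mode is at 0.
Mean = 1/(1+20) = 0.0476.

MAP: 0.0000. Posterior mean: 0.0476.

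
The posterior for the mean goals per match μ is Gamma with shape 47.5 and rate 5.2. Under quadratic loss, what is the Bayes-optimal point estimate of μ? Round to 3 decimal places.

9.135

Mode = (α−1)/β = 46.5/5.2 = 8.942.
Mean = α/β = 47.5/5.2 = 9.135.
Quadratic loss ⇒ the optimal estimator is the posterior mean.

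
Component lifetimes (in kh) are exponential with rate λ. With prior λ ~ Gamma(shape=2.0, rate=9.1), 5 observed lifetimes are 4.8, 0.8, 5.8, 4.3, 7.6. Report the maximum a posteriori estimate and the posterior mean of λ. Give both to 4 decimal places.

Σ times = 23.3. Posterior: Gamma(shape = 2.0+5 = 7.0, rate = 9.1+23.3 = 32.4).
Mode = (α−1)/β = 6.0/32.4 = 0.1852.
Mean = α/β = 7.0/32.4 = 0.2160.

maximum a posteriori estimate = 0.1852, posterior mean = 0.2160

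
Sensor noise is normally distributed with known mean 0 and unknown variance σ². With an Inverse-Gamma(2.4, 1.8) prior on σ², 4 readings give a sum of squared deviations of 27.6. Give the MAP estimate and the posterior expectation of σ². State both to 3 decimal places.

MAP: 2.889. Posterior mean: 4.588.

Posterior: Inverse-Gamma(shape = 2.4+4/2 = 4.4, scale = 1.8+27.6/2 = 15.6).
Mode = β/(α+1) = 15.6/5.4 = 2.889.
Mean = β/(α−1) = 15.6/3.4 = 4.588.
Right-skewed posterior ⇒ mode < mean.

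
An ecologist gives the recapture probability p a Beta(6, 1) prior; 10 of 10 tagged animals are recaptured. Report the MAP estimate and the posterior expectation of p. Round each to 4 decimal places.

MAP = 1.0000; posterior mean = 0.9412

Posterior: Beta(6+10, 1+0) = Beta(16, 1).
Since β = 1 ≤ 1 and α > 1, the Beta density is monotone increasing on [0,1]; the mode is at 1.
Mean = 16/(16+1) = 0.9412.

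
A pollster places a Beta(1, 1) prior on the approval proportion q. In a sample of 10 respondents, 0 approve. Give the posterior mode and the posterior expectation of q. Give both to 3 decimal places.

Posterior: Beta(1+0, 1+10) = Beta(1, 11).
Since α = 1 ≤ 1 and β > 1, the Beta density is monotone decreasing on [0,1]; the mode is at 0.
Mean = 1/(1+11) = 0.083.

MAP = 0.000, posterior mean = 0.083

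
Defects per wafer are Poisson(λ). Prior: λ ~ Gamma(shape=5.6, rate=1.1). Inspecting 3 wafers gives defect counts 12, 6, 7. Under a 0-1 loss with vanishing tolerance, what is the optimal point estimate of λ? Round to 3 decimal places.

7.220

Σ counts = 25. Posterior: Gamma(shape = 5.6+25 = 30.6, rate = 1.1+3 = 4.1).
Mode = (α−1)/β = 29.6/4.1 = 7.220.
Mean = α/β = 30.6/4.1 = 7.463.
This is the posterior mode — the MAP estimate.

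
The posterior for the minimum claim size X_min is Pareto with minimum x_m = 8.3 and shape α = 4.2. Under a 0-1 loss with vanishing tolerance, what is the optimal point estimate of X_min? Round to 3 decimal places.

8.300

The Pareto density is strictly decreasing on [x_m, ∞), so the mode is x_m = 8.300.
Mean = α·x_m/(α−1) = 4.2·8.3/3.2 = 10.894.
This is the posterior mode — the MAP estimate.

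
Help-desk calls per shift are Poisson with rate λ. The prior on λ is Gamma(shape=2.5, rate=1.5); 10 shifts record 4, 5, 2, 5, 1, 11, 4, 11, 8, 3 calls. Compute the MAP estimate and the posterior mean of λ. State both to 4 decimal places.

Σ counts = 54. Posterior: Gamma(shape = 2.5+54 = 56.5, rate = 1.5+10 = 11.5).
Mode = (α−1)/β = 55.5/11.5 = 4.8261.
Mean = α/β = 56.5/11.5 = 4.9130.

MAP = 4.8261; posterior mean = 4.9130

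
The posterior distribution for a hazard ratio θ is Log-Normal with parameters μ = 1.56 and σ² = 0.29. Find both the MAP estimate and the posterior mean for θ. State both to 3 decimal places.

MAP = 3.561, posterior mean = 5.501

Mode = exp(μ − σ²) = exp(1.27) = 3.561.
Mean = exp(μ + σ²/2) = exp(1.705) = 5.501.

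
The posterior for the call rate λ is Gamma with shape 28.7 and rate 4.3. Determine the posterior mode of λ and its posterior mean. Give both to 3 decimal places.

Mode = (α−1)/β = 27.7/4.3 = 6.442.
Mean = α/β = 28.7/4.3 = 6.674.

λ_MAP = 6.442, E[λ|data] = 6.674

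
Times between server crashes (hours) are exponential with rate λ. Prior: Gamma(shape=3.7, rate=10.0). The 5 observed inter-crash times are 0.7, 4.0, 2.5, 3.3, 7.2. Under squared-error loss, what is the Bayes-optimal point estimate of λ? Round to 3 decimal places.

0.314

Σ times = 17.7. Posterior: Gamma(shape = 3.7+5 = 8.7, rate = 10.0+17.7 = 27.7).
Mode = (α−1)/β = 7.7/27.7 = 0.278.
Mean = α/β = 8.7/27.7 = 0.314.
Squared-error loss ⇒ the optimal estimator is the posterior mean.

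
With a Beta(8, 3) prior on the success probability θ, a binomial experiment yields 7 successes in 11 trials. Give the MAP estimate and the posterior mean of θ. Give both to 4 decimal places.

Posterior: Beta(8+7, 3+4) = Beta(15, 7).
Mode = (15−1)/(15+7−2) = 14/20 = 0.7000.
Mean = 15/(15+7) = 15/22 = 0.6818.

MAP: 0.7000. Posterior mean: 0.6818.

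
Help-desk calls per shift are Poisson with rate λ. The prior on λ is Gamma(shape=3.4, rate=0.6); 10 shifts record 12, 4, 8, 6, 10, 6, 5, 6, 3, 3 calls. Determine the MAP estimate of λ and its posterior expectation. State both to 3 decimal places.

MAP = 6.170; posterior mean = 6.264

Σ counts = 63. Posterior: Gamma(shape = 3.4+63 = 66.4, rate = 0.6+10 = 10.6).
Mode = (α−1)/β = 65.4/10.6 = 6.170.
Mean = α/β = 66.4/10.6 = 6.264.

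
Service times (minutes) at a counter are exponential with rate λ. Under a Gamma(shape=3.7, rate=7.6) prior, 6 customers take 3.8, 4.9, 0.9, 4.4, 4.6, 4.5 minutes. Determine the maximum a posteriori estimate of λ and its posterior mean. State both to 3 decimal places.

MAP = 0.283, posterior mean = 0.316

Σ times = 23.1. Posterior: Gamma(shape = 3.7+6 = 9.7, rate = 7.6+23.1 = 30.7).
Mode = (α−1)/β = 8.7/30.7 = 0.283.
Mean = α/β = 9.7/30.7 = 0.316.
The mean is pulled above the mode by the posterior's right skew.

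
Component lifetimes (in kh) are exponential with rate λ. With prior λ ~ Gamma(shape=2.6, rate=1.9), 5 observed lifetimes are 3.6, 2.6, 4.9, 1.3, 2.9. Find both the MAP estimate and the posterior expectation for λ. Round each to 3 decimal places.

λ_MAP = 0.384, E[λ|data] = 0.442

Σ times = 15.3. Posterior: Gamma(shape = 2.6+5 = 7.6, rate = 1.9+15.3 = 17.2).
Mode = (α−1)/β = 6.6/17.2 = 0.384.
Mean = α/β = 7.6/17.2 = 0.442.
Right-skewed posterior ⇒ mode < mean.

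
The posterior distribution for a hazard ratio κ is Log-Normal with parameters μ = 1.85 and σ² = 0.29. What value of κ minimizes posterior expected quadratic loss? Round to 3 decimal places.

Mode = exp(μ − σ²) = exp(1.56) = 4.759.
Mean = exp(μ + σ²/2) = exp(1.995) = 7.352.
Quadratic loss ⇒ the optimal estimator is the posterior mean.

7.352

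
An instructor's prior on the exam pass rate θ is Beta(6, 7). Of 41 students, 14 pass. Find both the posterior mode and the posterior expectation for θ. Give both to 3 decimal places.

Posterior: Beta(6+14, 7+27) = Beta(20, 34).
Mode = (20−1)/(20+34−2) = 19/52 = 0.365.
Mean = 20/(20+34) = 20/54 = 0.370.

MAP: 0.365. Posterior mean: 0.370.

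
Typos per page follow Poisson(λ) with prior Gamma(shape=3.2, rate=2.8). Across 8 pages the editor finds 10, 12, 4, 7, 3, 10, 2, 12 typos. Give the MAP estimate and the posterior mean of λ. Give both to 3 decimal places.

λ_MAP = 5.759, E[λ|data] = 5.852

Σ counts = 60. Posterior: Gamma(shape = 3.2+60 = 63.2, rate = 2.8+8 = 10.8).
Mode = (α−1)/β = 62.2/10.8 = 5.759.
Mean = α/β = 63.2/10.8 = 5.852.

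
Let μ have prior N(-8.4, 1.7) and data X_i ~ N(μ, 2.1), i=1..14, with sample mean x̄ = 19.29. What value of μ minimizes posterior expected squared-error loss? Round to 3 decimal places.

Posterior for μ is Normal. Precision-weighted mean: (1/1.7·-8.4 + 14/2.1·19.29) / (1/1.7 + 14/2.1) = 17.045.
A Normal posterior is symmetric, so mode = mean.
Squared-error loss ⇒ the optimal estimator is the posterior mean.

17.045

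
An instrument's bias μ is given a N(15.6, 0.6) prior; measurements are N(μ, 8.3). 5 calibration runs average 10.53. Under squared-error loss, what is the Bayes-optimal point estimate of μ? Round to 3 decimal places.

Posterior for μ is Normal. Precision-weighted mean: (1/0.6·15.6 + 5/8.3·10.53) / (1/0.6 + 5/8.3) = 14.254.
A Normal posterior is symmetric, so mode = mean.
Squared-error loss ⇒ the optimal estimator is the posterior mean.

14.254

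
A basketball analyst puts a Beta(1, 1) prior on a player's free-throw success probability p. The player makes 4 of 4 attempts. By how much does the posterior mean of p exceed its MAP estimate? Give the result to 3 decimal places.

Posterior: Beta(1+4, 1+0) = Beta(5, 1).
Since β = 1 ≤ 1 and α > 1, the Beta density is monotone increasing on [0,1]; the mode is at 1.
Mean = 5/(5+1) = 0.833.
Difference = 0.833 − 1.000 = -0.167.

-0.167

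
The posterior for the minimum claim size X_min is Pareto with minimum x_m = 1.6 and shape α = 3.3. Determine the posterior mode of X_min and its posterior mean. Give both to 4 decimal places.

The Pareto density is strictly decreasing on [x_m, ∞), so the mode is x_m = 1.6000.
Mean = α·x_m/(α−1) = 3.3·1.6/2.3 = 2.2957.

MAP = 1.6000; posterior mean = 2.2957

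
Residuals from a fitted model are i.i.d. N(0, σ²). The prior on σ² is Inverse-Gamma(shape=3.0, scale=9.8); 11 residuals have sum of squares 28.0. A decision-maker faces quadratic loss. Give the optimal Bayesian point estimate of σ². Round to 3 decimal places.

Posterior: Inverse-Gamma(shape = 3.0+11/2 = 8.5, scale = 9.8+28.0/2 = 23.8).
Mode = β/(α+1) = 23.8/9.5 = 2.505.
Mean = β/(α−1) = 23.8/7.5 = 3.173.
Quadratic loss ⇒ the optimal estimator is the posterior mean.

3.173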